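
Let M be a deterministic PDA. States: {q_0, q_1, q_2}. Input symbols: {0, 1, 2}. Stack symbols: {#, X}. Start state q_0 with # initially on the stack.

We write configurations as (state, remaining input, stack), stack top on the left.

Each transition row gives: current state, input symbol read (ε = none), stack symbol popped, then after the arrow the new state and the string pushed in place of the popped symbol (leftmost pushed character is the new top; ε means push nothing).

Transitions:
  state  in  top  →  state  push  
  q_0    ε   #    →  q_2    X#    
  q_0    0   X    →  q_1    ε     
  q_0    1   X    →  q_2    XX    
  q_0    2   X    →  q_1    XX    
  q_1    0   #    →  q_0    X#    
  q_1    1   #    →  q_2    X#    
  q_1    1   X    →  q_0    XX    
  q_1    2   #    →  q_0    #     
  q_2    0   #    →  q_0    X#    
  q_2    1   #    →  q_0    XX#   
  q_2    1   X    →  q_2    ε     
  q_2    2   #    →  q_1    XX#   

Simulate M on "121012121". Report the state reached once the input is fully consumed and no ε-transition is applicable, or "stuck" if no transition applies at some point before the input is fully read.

q_0

(q_0, 121012121, #)
  ε-move, top #: go to q_2, push X# → (q_2, 121012121, X#)
  read 1, top X: go to q_2, push ε → (q_2, 21012121, #)
  read 2, top #: go to q_1, push XX# → (q_1, 1012121, XX#)
  read 1, top X: go to q_0, push XX → (q_0, 012121, XXX#)
  read 0, top X: go to q_1, push ε → (q_1, 12121, XX#)
  read 1, top X: go to q_0, push XX → (q_0, 2121, XXX#)
  read 2, top X: go to q_1, push XX → (q_1, 121, XXXX#)
  read 1, top X: go to q_0, push XX → (q_0, 21, XXXXX#)
  read 2, top X: go to q_1, push XX → (q_1, 1, XXXXXX#)
  read 1, top X: go to q_0, push XX → (q_0, ε, XXXXXXX#)
All input consumed; M is in state q_0.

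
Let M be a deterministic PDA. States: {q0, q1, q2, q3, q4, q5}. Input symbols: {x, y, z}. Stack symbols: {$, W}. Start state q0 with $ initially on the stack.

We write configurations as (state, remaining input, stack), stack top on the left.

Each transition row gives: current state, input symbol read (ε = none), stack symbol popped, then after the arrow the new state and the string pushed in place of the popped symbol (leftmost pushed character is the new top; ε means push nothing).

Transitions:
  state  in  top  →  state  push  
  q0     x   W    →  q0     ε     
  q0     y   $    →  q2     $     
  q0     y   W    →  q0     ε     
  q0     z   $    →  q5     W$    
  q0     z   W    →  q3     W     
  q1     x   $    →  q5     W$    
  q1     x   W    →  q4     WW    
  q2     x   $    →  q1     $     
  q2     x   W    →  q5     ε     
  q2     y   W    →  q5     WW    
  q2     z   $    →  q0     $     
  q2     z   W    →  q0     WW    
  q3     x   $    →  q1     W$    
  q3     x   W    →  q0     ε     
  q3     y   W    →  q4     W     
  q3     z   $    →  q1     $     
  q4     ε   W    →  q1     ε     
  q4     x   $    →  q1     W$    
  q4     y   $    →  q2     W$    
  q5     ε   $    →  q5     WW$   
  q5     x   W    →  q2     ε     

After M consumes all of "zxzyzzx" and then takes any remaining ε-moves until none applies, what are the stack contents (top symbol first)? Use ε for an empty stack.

$

(q0, zxzyzzx, $)
  read z, top $: go to q5, push W$ → (q5, xzyzzx, W$)
  read x, top W: go to q2, push ε → (q2, zyzzx, $)
  read z, top $: go to q0, push $ → (q0, yzzx, $)
  read y, top $: go to q2, push $ → (q2, zzx, $)
  read z, top $: go to q0, push $ → (q0, zx, $)
  read z, top $: go to q5, push W$ → (q5, x, W$)
  read x, top W: go to q2, push ε → (q2, ε, $)
All input consumed in state q2 with stack $.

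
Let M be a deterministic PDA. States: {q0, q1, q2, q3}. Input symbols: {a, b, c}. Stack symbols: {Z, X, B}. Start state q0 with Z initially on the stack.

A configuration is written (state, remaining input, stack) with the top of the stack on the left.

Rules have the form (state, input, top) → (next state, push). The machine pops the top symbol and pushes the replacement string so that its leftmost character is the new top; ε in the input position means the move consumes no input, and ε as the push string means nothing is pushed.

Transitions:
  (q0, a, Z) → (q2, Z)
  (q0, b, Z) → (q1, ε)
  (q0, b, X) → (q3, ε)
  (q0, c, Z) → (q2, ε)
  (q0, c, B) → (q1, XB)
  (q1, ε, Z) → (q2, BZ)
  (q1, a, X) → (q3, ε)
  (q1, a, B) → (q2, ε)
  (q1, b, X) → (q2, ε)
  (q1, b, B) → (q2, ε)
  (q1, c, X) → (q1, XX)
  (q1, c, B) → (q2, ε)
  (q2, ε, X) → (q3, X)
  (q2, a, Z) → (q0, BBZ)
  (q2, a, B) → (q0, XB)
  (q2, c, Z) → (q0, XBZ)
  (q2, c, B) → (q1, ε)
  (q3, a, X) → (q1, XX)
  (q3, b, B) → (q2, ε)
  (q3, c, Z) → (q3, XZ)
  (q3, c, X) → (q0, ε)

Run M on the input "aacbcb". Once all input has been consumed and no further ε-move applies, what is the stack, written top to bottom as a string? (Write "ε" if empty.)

Z

(q0, aacbcb, Z)
  read a, top Z: go to q2, push Z → (q2, acbcb, Z)
  read a, top Z: go to q0, push BBZ → (q0, cbcb, BBZ)
  read c, top B: go to q1, push XB → (q1, bcb, XBBZ)
  read b, top X: go to q2, push ε → (q2, cb, BBZ)
  read c, top B: go to q1, push ε → (q1, b, BZ)
  read b, top B: go to q2, push ε → (q2, ε, Z)
All input consumed in state q2 with stack Z.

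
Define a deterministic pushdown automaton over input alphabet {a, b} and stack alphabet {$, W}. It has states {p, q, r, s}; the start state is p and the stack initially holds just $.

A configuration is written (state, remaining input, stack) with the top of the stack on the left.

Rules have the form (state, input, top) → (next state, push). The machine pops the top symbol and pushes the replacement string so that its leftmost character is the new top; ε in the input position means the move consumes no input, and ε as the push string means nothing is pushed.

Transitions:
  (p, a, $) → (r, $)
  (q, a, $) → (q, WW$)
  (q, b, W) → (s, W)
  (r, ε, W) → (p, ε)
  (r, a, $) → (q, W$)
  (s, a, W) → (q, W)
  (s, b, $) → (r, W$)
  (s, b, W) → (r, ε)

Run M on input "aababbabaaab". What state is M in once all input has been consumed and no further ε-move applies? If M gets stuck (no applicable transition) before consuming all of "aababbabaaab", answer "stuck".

(p, aababbabaaab, $)
  read a, top $: go to r, push $ → (r, ababbabaaab, $)
  read a, top $: go to q, push W$ → (q, babbabaaab, W$)
  read b, top W: go to s, push W → (s, abbabaaab, W$)
  read a, top W: go to q, push W → (q, bbabaaab, W$)
  read b, top W: go to s, push W → (s, babaaab, W$)
  read b, top W: go to r, push ε → (r, abaaab, $)
  read a, top $: go to q, push W$ → (q, baaab, W$)
  read b, top W: go to s, push W → (s, aaab, W$)
  read a, top W: go to q, push W → (q, aab, W$)
No transition for (q, a, top W); M blocks with input aab remaining.

stuck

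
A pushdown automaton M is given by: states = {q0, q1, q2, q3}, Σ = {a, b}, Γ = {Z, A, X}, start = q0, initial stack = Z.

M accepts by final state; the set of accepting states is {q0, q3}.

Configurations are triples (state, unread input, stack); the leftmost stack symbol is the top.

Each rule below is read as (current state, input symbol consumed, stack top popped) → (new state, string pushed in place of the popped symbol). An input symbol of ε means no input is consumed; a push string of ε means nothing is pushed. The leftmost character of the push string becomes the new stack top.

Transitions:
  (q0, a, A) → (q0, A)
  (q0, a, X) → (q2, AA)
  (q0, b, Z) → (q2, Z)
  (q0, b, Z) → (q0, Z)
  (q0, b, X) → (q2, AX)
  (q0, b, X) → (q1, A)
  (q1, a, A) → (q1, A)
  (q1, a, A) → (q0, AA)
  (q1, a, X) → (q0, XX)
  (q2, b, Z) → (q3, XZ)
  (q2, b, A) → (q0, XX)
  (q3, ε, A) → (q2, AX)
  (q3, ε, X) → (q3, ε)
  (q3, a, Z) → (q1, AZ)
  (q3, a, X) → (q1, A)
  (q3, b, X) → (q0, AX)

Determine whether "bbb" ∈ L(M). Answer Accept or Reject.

One accepting computation: (q0, bbb, Z) ⊢ (q2, bb, Z) ⊢ (q3, b, XZ) ⊢ (q0, ε, AXZ)
All input consumed and state q0 ∈ F.

Accept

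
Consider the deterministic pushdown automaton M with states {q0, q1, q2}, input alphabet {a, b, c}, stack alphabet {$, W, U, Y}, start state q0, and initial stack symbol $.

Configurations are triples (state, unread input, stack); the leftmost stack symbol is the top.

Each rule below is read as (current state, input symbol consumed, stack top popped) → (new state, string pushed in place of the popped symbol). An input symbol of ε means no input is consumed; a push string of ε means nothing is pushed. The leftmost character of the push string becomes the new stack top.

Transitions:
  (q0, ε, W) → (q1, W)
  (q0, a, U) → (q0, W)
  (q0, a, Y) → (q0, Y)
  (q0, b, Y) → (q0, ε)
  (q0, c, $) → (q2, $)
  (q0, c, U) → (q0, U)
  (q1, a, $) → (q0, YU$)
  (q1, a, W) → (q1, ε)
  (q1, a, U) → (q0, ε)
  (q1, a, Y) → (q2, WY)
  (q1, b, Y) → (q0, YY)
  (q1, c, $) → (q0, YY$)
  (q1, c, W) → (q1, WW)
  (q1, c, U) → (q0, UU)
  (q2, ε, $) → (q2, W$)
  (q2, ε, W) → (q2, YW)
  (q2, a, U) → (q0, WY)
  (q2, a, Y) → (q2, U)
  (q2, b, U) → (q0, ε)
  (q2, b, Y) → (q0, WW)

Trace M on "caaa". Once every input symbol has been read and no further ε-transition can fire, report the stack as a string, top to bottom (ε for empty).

YW$

(q0, caaa, $)
  read c, top $: go to q2, push $ → (q2, aaa, $)
  ε-move, top $: go to q2, push W$ → (q2, aaa, W$)
  ε-move, top W: go to q2, push YW → (q2, aaa, YW$)
  read a, top Y: go to q2, push U → (q2, aa, UW$)
  read a, top U: go to q0, push WY → (q0, a, WYW$)
  ε-move, top W: go to q1, push W → (q1, a, WYW$)
  read a, top W: go to q1, push ε → (q1, ε, YW$)
All input consumed in state q1 with stack YW$.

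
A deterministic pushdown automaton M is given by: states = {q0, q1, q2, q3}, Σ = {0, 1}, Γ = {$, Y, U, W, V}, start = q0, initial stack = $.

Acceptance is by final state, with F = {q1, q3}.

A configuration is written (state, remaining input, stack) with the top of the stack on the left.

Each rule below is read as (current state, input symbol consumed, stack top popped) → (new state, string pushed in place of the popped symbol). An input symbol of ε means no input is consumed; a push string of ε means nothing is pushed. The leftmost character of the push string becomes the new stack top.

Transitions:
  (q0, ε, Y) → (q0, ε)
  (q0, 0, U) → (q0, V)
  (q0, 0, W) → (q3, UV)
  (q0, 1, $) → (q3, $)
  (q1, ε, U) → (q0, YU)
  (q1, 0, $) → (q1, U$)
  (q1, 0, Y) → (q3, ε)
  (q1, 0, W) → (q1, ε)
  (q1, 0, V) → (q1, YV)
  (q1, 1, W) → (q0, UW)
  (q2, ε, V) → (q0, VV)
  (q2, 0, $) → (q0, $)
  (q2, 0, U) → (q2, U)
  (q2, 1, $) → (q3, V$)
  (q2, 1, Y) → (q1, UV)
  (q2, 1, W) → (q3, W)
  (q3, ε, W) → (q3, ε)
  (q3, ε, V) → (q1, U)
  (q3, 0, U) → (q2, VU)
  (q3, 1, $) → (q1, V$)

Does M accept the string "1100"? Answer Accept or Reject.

(q0, 1100, $)
  read 1, top $: go to q3, push $ → (q3, 100, $)
  read 1, top $: go to q1, push V$ → (q1, 00, V$)
  read 0, top V: go to q1, push YV → (q1, 0, YV$)
  read 0, top Y: go to q3, push ε → (q3, ε, V$)
All input consumed; state q3 ∈ F.

Accept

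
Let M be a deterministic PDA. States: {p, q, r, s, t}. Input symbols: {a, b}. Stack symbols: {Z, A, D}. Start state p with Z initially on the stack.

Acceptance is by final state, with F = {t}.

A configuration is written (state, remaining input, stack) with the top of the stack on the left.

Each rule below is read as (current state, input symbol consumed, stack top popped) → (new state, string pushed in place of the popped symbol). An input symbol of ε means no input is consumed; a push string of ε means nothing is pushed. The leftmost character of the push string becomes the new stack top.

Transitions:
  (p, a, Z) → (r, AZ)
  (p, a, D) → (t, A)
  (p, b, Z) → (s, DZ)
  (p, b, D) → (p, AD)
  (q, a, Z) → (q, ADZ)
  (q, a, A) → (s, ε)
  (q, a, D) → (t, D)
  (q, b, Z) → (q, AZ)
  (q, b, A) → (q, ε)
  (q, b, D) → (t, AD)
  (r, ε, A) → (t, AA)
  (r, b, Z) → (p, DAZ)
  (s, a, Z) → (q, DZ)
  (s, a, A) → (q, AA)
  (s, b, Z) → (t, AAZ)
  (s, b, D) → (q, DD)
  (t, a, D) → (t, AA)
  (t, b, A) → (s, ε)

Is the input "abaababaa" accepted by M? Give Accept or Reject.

(p, abaababaa, Z)
  read a, top Z: go to r, push AZ → (r, baababaa, AZ)
  ε-move, top A: go to t, push AA → (t, baababaa, AAZ)
  read b, top A: go to s, push ε → (s, aababaa, AZ)
  read a, top A: go to q, push AA → (q, ababaa, AAZ)
  read a, top A: go to s, push ε → (s, babaa, AZ)
No transition applies at (s, babaa, AZ); input not fully consumed.

Reject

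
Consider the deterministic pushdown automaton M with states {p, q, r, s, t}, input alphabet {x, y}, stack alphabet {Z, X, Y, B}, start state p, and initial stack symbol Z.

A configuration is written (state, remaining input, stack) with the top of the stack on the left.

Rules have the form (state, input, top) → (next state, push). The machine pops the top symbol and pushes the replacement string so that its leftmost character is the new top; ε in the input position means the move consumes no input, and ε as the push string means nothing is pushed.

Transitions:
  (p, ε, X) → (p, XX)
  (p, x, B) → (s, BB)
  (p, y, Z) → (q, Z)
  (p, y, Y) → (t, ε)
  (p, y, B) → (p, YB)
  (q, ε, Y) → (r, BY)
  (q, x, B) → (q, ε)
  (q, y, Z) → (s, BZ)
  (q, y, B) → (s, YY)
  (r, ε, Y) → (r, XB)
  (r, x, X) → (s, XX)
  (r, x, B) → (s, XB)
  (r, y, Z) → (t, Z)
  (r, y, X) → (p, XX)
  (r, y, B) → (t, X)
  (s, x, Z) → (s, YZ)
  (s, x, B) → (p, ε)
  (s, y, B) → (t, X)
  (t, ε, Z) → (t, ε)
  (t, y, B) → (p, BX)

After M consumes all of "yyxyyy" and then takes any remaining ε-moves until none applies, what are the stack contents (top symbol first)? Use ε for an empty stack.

XZ

(p, yyxyyy, Z) ⊢ (q, yxyyy, Z) ⊢ (s, xyyy, BZ) ⊢ (p, yyy, Z) ⊢ (q, yy, Z) ⊢ (s, y, BZ) ⊢ (t, ε, XZ)
All input consumed in state t with stack XZ.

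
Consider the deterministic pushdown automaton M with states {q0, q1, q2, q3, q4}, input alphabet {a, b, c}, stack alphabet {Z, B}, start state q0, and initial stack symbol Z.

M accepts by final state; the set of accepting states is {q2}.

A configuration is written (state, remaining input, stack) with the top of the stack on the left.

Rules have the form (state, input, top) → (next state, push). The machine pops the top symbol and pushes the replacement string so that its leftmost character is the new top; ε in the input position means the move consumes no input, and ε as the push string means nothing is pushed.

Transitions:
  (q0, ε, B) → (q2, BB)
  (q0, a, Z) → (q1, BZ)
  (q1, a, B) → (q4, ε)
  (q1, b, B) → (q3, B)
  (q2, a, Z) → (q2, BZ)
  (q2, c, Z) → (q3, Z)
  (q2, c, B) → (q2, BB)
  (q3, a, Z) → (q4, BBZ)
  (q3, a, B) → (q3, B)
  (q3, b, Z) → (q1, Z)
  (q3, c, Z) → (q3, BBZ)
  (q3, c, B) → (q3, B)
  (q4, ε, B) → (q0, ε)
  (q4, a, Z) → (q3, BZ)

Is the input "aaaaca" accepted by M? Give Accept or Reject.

Reject

(q0, aaaaca, Z) ⊢ (q1, aaaca, BZ) ⊢ (q4, aaca, Z) ⊢ (q3, aca, BZ) ⊢ (q3, ca, BZ) ⊢ (q3, a, BZ) ⊢ (q3, ε, BZ)
All input consumed; state q3 ∉ F and no further ε-move applies.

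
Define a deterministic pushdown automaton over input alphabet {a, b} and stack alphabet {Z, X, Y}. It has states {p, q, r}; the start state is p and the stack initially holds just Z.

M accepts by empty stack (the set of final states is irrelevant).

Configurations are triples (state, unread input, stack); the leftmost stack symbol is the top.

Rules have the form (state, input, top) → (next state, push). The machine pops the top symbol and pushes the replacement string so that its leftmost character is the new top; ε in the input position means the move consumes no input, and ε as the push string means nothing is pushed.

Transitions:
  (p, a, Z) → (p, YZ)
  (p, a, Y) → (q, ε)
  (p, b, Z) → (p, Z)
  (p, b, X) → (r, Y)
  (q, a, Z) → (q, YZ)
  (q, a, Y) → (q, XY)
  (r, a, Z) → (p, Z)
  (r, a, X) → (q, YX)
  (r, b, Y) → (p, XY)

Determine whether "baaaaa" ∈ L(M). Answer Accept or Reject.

Reject

(p, baaaaa, Z)
  read b, top Z: go to p, push Z → (p, aaaaa, Z)
  read a, top Z: go to p, push YZ → (p, aaaa, YZ)
  read a, top Y: go to q, push ε → (q, aaa, Z)
  read a, top Z: go to q, push YZ → (q, aa, YZ)
  read a, top Y: go to q, push XY → (q, a, XYZ)
No transition applies at (q, a, XYZ); input not fully consumed.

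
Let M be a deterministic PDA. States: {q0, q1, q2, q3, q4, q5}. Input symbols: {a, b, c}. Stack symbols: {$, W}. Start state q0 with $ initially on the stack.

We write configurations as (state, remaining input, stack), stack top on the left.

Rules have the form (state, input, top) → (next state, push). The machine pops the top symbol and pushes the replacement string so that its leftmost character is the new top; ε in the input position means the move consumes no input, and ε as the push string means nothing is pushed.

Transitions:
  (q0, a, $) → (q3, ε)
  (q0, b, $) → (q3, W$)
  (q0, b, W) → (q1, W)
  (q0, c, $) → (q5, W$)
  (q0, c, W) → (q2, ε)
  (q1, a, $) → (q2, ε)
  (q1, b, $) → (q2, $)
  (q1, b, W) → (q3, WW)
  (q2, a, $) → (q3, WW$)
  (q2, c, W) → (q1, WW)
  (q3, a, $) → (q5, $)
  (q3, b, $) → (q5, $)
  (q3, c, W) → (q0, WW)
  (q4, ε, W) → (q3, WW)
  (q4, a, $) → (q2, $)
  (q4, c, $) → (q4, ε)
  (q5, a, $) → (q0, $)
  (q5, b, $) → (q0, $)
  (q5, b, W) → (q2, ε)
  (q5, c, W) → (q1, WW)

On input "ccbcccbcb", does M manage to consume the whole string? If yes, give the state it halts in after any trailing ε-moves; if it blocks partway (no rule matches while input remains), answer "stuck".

q1

(q0, ccbcccbcb, $)
  read c, top $: go to q5, push W$ → (q5, cbcccbcb, W$)
  read c, top W: go to q1, push WW → (q1, bcccbcb, WW$)
  read b, top W: go to q3, push WW → (q3, cccbcb, WWW$)
  read c, top W: go to q0, push WW → (q0, ccbcb, WWWW$)
  read c, top W: go to q2, push ε → (q2, cbcb, WWW$)
  read c, top W: go to q1, push WW → (q1, bcb, WWWW$)
  read b, top W: go to q3, push WW → (q3, cb, WWWWW$)
  read c, top W: go to q0, push WW → (q0, b, WWWWWW$)
  read b, top W: go to q1, push W → (q1, ε, WWWWWW$)
All input consumed; M is in state q1.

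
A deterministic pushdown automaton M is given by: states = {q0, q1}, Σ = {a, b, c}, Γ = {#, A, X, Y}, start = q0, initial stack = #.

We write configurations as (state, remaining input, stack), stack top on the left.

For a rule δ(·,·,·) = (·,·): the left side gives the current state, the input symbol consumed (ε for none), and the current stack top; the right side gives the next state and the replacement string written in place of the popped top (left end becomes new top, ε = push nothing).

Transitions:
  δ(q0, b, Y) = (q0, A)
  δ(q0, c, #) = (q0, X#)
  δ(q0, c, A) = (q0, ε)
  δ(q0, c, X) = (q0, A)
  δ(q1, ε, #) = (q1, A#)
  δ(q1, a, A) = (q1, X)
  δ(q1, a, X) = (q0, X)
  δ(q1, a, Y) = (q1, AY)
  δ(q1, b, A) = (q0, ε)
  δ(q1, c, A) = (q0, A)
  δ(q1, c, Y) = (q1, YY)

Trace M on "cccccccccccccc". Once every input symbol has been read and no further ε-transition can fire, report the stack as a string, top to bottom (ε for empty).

(q0, cccccccccccccc, #) ⊢ (q0, ccccccccccccc, X#) ⊢ (q0, cccccccccccc, A#) ⊢ (q0, ccccccccccc, #) ⊢ (q0, cccccccccc, X#) ⊢ (q0, ccccccccc, A#) ⊢ (q0, cccccccc, #) ⊢ (q0, ccccccc, X#) ⊢ (q0, cccccc, A#) ⊢ (q0, ccccc, #) ⊢ (q0, cccc, X#) ⊢ (q0, ccc, A#) ⊢ (q0, cc, #) ⊢ (q0, c, X#) ⊢ (q0, ε, A#)
All input consumed in state q0 with stack A#.

A#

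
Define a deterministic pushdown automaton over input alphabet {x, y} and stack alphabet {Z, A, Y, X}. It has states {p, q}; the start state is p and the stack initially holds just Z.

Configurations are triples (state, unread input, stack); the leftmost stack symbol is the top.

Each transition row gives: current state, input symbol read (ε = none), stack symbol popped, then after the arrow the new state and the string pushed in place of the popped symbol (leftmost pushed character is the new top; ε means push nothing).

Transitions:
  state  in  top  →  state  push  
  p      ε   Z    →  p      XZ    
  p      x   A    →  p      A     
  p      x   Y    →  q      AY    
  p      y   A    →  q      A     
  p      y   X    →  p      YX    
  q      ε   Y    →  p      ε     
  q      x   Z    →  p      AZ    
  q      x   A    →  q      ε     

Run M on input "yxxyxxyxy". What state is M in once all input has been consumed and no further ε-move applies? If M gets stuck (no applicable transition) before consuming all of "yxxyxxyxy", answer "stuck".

stuck

(p, yxxyxxyxy, Z)
  ε-move, top Z: go to p, push XZ → (p, yxxyxxyxy, XZ)
  read y, top X: go to p, push YX → (p, xxyxxyxy, YXZ)
  read x, top Y: go to q, push AY → (q, xyxxyxy, AYXZ)
  read x, top A: go to q, push ε → (q, yxxyxy, YXZ)
  ε-move, top Y: go to p, push ε → (p, yxxyxy, XZ)
  read y, top X: go to p, push YX → (p, xxyxy, YXZ)
  read x, top Y: go to q, push AY → (q, xyxy, AYXZ)
  read x, top A: go to q, push ε → (q, yxy, YXZ)
  ε-move, top Y: go to p, push ε → (p, yxy, XZ)
  read y, top X: go to p, push YX → (p, xy, YXZ)
  read x, top Y: go to q, push AY → (q, y, AYXZ)
No transition for (q, y, top A); M blocks with input y remaining.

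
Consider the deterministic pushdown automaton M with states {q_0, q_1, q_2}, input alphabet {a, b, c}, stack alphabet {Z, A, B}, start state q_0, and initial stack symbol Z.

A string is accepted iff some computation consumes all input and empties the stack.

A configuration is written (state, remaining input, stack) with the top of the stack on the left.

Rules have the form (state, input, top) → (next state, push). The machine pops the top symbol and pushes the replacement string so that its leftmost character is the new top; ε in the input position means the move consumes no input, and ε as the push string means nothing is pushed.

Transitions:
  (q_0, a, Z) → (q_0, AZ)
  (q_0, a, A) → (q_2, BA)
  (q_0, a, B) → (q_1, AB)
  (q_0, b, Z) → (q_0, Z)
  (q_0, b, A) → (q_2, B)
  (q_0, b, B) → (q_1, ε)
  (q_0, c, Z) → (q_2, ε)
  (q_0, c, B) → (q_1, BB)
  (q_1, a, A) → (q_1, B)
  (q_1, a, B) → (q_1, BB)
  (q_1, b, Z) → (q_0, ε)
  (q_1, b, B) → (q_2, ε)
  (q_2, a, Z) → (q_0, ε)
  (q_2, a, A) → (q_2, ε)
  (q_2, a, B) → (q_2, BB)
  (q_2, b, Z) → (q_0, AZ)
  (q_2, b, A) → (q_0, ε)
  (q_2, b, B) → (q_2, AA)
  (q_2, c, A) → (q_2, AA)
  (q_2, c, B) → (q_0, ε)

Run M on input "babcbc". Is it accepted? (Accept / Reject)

Accept

(q_0, babcbc, Z)
  read b, top Z: go to q_0, push Z → (q_0, abcbc, Z)
  read a, top Z: go to q_0, push AZ → (q_0, bcbc, AZ)
  read b, top A: go to q_2, push B → (q_2, cbc, BZ)
  read c, top B: go to q_0, push ε → (q_0, bc, Z)
  read b, top Z: go to q_0, push Z → (q_0, c, Z)
  read c, top Z: go to q_2, push ε → (q_2, ε, ε)
All input consumed and the stack is empty.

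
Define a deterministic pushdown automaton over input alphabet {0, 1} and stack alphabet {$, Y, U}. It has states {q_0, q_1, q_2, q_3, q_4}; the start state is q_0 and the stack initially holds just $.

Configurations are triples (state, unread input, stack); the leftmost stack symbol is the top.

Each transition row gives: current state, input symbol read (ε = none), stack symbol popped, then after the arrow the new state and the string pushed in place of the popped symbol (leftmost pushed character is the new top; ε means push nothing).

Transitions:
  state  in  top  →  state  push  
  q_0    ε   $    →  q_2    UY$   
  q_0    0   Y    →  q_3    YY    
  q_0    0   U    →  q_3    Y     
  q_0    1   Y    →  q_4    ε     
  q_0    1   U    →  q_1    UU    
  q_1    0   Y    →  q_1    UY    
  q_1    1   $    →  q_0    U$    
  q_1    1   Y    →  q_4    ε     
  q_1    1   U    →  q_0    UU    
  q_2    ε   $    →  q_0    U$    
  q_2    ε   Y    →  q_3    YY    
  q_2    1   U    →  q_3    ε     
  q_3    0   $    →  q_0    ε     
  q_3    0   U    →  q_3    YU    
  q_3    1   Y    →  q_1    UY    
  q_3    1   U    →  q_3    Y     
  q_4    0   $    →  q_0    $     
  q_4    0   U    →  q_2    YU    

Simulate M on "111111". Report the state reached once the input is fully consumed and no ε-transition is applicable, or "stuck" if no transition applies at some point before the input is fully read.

(q_0, 111111, $)
  ε-move, top $: go to q_2, push UY$ → (q_2, 111111, UY$)
  read 1, top U: go to q_3, push ε → (q_3, 11111, Y$)
  read 1, top Y: go to q_1, push UY → (q_1, 1111, UY$)
  read 1, top U: go to q_0, push UU → (q_0, 111, UUY$)
  read 1, top U: go to q_1, push UU → (q_1, 11, UUUY$)
  read 1, top U: go to q_0, push UU → (q_0, 1, UUUUY$)
  read 1, top U: go to q_1, push UU → (q_1, ε, UUUUUY$)
All input consumed; M is in state q_1.

q_1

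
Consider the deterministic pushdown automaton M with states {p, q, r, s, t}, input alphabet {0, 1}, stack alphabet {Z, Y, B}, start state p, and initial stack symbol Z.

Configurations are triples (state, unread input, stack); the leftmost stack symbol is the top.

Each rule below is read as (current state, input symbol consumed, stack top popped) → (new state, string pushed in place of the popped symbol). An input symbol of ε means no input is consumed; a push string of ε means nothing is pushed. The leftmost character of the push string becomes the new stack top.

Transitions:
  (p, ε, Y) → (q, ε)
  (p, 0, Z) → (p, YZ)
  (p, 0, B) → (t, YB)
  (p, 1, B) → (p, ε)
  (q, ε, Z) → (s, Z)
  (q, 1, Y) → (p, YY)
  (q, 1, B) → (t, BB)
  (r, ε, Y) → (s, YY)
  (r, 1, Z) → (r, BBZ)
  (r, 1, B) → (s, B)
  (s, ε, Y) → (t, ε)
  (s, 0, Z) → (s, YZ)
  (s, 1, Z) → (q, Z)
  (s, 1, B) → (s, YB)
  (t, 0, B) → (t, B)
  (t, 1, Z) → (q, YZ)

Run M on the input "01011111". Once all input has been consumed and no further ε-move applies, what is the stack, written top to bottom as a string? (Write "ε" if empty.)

(p, 01011111, Z)
  read 0, top Z: go to p, push YZ → (p, 1011111, YZ)
  ε-move, top Y: go to q, push ε → (q, 1011111, Z)
  ε-move, top Z: go to s, push Z → (s, 1011111, Z)
  read 1, top Z: go to q, push Z → (q, 011111, Z)
  ε-move, top Z: go to s, push Z → (s, 011111, Z)
  read 0, top Z: go to s, push YZ → (s, 11111, YZ)
  ε-move, top Y: go to t, push ε → (t, 11111, Z)
  read 1, top Z: go to q, push YZ → (q, 1111, YZ)
  read 1, top Y: go to p, push YY → (p, 111, YYZ)
  ε-move, top Y: go to q, push ε → (q, 111, YZ)
  read 1, top Y: go to p, push YY → (p, 11, YYZ)
  ε-move, top Y: go to q, push ε → (q, 11, YZ)
  read 1, top Y: go to p, push YY → (p, 1, YYZ)
  ε-move, top Y: go to q, push ε → (q, 1, YZ)
  read 1, top Y: go to p, push YY → (p, ε, YYZ)
  ε-move, top Y: go to q, push ε → (q, ε, YZ)
All input consumed in state q with stack YZ.

YZ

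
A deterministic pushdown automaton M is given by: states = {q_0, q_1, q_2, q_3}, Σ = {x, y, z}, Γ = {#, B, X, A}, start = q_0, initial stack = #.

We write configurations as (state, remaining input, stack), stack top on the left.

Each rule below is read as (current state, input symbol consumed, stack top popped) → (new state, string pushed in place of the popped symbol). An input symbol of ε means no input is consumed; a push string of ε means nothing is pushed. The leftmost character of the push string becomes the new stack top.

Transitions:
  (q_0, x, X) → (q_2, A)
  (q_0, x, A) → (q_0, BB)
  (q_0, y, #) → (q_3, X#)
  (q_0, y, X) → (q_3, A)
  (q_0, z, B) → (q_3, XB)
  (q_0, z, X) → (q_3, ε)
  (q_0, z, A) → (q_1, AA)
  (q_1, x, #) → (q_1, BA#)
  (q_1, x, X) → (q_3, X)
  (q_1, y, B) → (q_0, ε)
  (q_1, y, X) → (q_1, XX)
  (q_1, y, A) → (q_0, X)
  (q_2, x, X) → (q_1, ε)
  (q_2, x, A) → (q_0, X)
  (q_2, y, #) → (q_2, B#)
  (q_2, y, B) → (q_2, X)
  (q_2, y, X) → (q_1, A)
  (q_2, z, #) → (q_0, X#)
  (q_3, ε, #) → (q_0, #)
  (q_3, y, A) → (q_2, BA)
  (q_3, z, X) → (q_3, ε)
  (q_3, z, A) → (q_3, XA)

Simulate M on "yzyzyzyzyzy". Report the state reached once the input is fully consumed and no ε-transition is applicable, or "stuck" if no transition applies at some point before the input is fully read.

(q_0, yzyzyzyzyzy, #) ⊢ (q_3, zyzyzyzyzy, X#) ⊢ (q_3, yzyzyzyzy, #) ⊢ (q_0, yzyzyzyzy, #) ⊢ (q_3, zyzyzyzy, X#) ⊢ (q_3, yzyzyzy, #) ⊢ (q_0, yzyzyzy, #) ⊢ (q_3, zyzyzy, X#) ⊢ (q_3, yzyzy, #) ⊢ (q_0, yzyzy, #) ⊢ (q_3, zyzy, X#) ⊢ (q_3, yzy, #) ⊢ (q_0, yzy, #) ⊢ (q_3, zy, X#) ⊢ (q_3, y, #) ⊢ (q_0, y, #) ⊢ (q_3, ε, X#)
All input consumed; M is in state q_3.

q_3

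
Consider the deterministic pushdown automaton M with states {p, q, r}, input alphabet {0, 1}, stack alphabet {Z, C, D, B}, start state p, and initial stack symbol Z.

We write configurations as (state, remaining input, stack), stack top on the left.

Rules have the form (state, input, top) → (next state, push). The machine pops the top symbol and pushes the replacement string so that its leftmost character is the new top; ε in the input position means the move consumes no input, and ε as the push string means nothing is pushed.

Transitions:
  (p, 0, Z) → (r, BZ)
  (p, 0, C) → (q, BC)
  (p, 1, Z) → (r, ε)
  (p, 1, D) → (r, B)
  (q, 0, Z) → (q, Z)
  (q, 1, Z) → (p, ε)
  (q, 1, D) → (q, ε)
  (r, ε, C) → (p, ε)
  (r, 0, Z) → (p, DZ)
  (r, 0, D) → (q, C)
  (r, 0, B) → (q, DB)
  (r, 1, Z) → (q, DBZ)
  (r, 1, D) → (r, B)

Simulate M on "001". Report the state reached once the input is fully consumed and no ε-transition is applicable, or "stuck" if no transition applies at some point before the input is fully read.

(p, 001, Z)
  read 0, top Z: go to r, push BZ → (r, 01, BZ)
  read 0, top B: go to q, push DB → (q, 1, DBZ)
  read 1, top D: go to q, push ε → (q, ε, BZ)
All input consumed; M is in state q.

q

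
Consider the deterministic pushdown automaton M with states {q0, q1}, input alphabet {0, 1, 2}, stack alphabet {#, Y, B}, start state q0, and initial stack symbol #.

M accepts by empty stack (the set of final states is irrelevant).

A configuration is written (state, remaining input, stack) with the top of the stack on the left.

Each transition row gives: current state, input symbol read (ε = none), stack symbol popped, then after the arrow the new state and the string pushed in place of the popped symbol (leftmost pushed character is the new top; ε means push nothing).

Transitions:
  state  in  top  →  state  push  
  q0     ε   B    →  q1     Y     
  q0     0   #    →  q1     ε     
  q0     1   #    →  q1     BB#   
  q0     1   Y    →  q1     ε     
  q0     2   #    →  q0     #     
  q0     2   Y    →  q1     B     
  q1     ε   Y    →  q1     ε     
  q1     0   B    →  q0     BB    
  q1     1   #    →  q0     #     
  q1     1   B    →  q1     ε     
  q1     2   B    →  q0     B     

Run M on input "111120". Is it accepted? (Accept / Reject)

(q0, 111120, #) ⊢ (q1, 11120, BB#) ⊢ (q1, 1120, B#) ⊢ (q1, 120, #) ⊢ (q0, 20, #) ⊢ (q0, 0, #) ⊢ (q1, ε, ε)
All input consumed and the stack is empty.

Accept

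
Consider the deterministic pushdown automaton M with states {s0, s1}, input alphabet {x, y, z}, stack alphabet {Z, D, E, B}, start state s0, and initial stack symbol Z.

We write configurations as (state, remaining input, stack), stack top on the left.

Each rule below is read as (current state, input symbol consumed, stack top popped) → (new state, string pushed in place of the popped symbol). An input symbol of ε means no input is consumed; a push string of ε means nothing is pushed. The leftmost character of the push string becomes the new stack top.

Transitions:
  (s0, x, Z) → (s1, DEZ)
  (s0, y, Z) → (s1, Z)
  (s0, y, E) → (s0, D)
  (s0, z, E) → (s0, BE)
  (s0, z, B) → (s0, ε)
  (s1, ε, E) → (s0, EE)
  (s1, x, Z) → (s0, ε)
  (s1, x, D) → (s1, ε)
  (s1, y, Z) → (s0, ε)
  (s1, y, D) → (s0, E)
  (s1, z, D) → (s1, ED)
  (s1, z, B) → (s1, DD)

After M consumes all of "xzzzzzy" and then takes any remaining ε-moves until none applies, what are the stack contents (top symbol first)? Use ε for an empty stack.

DEDEZ

(s0, xzzzzzy, Z) ⊢ (s1, zzzzzy, DEZ) ⊢ (s1, zzzzy, EDEZ) ⊢ (s0, zzzzy, EEDEZ) ⊢ (s0, zzzy, BEEDEZ) ⊢ (s0, zzy, EEDEZ) ⊢ (s0, zy, BEEDEZ) ⊢ (s0, y, EEDEZ) ⊢ (s0, ε, DEDEZ)
All input consumed in state s0 with stack DEDEZ.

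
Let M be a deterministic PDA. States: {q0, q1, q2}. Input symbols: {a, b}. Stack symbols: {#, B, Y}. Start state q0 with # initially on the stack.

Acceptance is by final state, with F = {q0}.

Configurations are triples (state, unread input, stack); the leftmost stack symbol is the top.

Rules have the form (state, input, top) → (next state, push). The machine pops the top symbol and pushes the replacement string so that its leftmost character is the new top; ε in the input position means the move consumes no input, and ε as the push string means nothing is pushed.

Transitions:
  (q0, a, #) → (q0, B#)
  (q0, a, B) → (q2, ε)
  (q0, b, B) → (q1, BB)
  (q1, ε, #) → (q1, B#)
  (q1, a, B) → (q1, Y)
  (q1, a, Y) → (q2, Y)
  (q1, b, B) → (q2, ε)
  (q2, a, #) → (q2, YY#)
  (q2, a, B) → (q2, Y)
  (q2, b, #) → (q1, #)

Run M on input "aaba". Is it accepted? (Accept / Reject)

Reject

(q0, aaba, #) ⊢ (q0, aba, B#) ⊢ (q2, ba, #) ⊢ (q1, a, #) ⊢ (q1, a, B#) ⊢ (q1, ε, Y#)
All input consumed; state q1 ∉ F and no further ε-move applies.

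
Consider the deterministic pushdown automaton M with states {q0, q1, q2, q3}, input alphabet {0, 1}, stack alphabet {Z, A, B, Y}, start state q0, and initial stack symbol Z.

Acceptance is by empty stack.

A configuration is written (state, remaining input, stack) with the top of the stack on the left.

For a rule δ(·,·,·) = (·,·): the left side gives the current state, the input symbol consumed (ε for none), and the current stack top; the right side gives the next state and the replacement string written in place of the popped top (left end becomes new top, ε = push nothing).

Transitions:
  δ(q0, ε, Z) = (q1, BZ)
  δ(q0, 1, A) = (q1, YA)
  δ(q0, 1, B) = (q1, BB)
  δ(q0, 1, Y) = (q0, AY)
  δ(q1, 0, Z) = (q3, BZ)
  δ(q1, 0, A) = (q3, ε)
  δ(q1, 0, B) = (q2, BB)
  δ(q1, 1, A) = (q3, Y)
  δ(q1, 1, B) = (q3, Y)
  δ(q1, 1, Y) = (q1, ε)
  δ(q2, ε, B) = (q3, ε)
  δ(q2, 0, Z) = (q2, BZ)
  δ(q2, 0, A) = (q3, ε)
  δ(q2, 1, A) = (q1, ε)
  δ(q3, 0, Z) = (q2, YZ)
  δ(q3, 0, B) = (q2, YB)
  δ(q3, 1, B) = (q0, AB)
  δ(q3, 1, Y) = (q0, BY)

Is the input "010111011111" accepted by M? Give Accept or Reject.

(q0, 010111011111, Z)
  ε-move, top Z: go to q1, push BZ → (q1, 010111011111, BZ)
  read 0, top B: go to q2, push BB → (q2, 10111011111, BBZ)
  ε-move, top B: go to q3, push ε → (q3, 10111011111, BZ)
  read 1, top B: go to q0, push AB → (q0, 0111011111, ABZ)
No transition applies at (q0, 0111011111, ABZ); input not fully consumed.

Reject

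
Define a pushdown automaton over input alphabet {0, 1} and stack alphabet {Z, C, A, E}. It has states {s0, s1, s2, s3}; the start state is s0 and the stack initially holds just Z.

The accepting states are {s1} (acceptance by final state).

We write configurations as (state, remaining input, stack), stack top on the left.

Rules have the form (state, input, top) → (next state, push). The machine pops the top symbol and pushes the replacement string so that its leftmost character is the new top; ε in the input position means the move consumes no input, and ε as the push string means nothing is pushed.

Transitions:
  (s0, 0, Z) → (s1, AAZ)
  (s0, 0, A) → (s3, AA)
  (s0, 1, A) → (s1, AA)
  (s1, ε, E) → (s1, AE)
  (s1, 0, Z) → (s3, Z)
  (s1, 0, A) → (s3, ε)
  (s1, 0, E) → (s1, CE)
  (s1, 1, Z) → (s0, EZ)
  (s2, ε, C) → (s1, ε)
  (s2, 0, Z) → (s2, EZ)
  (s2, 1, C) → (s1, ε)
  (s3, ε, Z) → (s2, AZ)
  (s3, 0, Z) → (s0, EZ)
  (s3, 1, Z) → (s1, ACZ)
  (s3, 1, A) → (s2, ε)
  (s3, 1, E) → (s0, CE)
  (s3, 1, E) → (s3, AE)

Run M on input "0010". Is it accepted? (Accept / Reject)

No computation consumes all input and reaches a final state.

Reject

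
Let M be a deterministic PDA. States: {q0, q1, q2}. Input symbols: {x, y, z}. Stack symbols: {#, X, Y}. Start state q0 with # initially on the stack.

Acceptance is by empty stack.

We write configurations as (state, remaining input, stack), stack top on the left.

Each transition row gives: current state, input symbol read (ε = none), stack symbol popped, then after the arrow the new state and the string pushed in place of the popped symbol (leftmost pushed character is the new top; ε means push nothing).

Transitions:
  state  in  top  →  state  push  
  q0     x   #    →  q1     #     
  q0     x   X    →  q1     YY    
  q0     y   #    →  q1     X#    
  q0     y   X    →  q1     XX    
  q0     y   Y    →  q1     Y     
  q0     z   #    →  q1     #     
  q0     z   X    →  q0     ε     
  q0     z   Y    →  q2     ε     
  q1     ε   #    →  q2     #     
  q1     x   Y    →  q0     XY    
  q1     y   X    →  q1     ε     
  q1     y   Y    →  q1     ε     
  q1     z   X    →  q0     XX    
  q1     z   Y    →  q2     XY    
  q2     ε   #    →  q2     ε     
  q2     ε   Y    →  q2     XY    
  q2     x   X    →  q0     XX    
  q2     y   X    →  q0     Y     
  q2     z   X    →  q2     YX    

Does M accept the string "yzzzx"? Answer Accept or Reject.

Accept

(q0, yzzzx, #)
  read y, top #: go to q1, push X# → (q1, zzzx, X#)
  read z, top X: go to q0, push XX → (q0, zzx, XX#)
  read z, top X: go to q0, push ε → (q0, zx, X#)
  read z, top X: go to q0, push ε → (q0, x, #)
  read x, top #: go to q1, push # → (q1, ε, #)
  ε-move, top #: go to q2, push # → (q2, ε, #)
  ε-move, top #: go to q2, push ε → (q2, ε, ε)
All input consumed and the stack is empty.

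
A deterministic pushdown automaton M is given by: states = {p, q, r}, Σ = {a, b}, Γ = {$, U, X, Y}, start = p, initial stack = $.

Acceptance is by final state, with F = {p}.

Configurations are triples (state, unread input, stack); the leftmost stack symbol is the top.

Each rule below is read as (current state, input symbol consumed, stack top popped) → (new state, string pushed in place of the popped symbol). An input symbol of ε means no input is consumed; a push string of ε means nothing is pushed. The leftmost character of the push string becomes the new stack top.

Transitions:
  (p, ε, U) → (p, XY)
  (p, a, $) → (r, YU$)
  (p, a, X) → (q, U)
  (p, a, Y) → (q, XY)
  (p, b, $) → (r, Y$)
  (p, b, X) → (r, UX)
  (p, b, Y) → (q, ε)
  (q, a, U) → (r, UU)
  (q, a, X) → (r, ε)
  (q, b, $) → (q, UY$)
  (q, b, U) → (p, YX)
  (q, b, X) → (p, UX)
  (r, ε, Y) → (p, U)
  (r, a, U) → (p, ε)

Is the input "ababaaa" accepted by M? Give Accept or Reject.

(p, ababaaa, $)
  read a, top $: go to r, push YU$ → (r, babaaa, YU$)
  ε-move, top Y: go to p, push U → (p, babaaa, UU$)
  ε-move, top U: go to p, push XY → (p, babaaa, XYU$)
  read b, top X: go to r, push UX → (r, abaaa, UXYU$)
  read a, top U: go to p, push ε → (p, baaa, XYU$)
  read b, top X: go to r, push UX → (r, aaa, UXYU$)
  read a, top U: go to p, push ε → (p, aa, XYU$)
  read a, top X: go to q, push U → (q, a, UYU$)
  read a, top U: go to r, push UU → (r, ε, UUYU$)
All input consumed; state r ∉ F and no further ε-move applies.

Reject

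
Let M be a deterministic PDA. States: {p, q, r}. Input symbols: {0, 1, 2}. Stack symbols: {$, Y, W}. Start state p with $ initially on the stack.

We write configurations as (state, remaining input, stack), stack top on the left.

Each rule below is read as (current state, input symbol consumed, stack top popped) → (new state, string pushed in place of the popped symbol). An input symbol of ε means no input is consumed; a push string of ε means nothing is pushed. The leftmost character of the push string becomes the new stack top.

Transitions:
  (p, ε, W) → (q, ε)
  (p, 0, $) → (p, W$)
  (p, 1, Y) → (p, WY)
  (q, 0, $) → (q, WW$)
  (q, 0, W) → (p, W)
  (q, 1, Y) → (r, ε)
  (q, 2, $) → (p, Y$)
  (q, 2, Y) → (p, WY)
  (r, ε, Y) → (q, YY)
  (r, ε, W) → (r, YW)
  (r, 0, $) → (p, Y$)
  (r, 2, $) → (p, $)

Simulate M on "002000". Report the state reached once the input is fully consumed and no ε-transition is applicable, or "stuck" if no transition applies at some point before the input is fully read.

(p, 002000, $) ⊢ (p, 02000, W$) ⊢ (q, 02000, $) ⊢ (q, 2000, WW$)
No transition for (q, 2, top W); M blocks with input 2000 remaining.

stuck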